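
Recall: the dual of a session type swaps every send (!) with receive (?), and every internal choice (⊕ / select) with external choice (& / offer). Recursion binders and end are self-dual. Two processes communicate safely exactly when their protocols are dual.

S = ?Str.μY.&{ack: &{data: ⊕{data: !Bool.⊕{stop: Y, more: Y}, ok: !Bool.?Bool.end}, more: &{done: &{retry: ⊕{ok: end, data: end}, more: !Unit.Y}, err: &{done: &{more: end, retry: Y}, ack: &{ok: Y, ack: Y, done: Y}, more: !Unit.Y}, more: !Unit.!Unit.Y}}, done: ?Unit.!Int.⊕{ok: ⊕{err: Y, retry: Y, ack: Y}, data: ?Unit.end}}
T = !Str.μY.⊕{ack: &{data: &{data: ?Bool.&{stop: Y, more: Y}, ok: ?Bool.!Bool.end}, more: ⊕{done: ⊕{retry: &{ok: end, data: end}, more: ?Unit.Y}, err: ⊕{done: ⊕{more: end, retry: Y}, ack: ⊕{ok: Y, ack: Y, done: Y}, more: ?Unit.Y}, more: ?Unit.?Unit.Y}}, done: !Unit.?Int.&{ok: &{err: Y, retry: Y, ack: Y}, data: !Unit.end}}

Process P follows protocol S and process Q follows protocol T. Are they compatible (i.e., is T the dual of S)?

NO

?Str | !Str  ok
  μY | μY  ok (μ self-dual)
    &{ack,done} | ⊕{ack,done}  ok same labels
      • ack:
        &{data,more} | &{data,more}  ✗ choice polarity not flipped — not dual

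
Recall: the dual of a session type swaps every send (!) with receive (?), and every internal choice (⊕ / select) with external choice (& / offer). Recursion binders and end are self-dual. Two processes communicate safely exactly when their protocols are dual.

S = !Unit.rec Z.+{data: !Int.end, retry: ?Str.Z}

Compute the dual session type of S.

?Unit.rec Z.&{data: ?Int.end, retry: !Str.Z}

!Unit → ?Unit
  rec Z → rec Z  (binder kept)
    +{data,retry} → &{data,retry}  (select→offer)
      case data:
        !Int → ?Int
          end ↦ end
      case retry:
        ?Str → !Str
          Z ↦ Z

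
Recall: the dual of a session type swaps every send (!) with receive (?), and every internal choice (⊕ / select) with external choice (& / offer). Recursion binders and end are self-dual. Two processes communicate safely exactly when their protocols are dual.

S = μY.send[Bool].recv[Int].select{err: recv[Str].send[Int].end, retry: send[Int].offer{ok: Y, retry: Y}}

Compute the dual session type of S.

μY = μY  (rec unchanged)
  send[Bool] = recv[Bool]
    recv[Int] = send[Int]
      select{err,retry} = offer{err,retry}  (⊕→&)
        case err:
          recv[Str] = send[Str]
            send[Int] = recv[Int]
              end self-dual
        case retry:
          send[Int] = recv[Int]
            offer{ok,retry} = select{ok,retry}  (external→internal)
              case ok:
                Y self-dual
              case retry:
                Y self-dual

μY.recv[Bool].send[Int].offer{err: send[Str].recv[Int].end, retry: recv[Int].select{ok: Y, retry: Y}}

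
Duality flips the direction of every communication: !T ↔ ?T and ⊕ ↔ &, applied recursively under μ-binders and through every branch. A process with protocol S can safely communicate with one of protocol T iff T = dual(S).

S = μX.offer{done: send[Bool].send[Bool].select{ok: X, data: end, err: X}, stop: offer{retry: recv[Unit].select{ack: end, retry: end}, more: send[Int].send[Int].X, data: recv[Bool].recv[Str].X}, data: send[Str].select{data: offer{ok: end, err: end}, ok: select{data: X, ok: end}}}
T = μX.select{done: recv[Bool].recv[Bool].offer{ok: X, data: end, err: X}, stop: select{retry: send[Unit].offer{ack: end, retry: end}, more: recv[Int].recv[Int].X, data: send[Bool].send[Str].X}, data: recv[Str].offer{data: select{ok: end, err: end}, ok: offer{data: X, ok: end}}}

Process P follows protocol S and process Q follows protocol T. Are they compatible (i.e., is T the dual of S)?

μX ‖ μX  match (rec unchanged)
  offer{done,stop,data} ‖ select{done,stop,data}  match label sets agree
    case done:
      send[Bool] ‖ recv[Bool]  match
        send[Bool] ‖ recv[Bool]  match
          select{ok,data,err} ‖ offer{ok,data,err}  match label sets agree
            case ok:
              X ‖ X  match
            case data:
              end ‖ end  match
            case err:
              X ‖ X  match
    case stop:
      offer{retry,more,data} ‖ select{retry,more,data}  match label sets agree
        case retry:
          recv[Unit] ‖ send[Unit]  match
            select{ack,retry} ‖ offer{ack,retry}  match label sets agree
              case ack:
                end ‖ end  match
              case retry:
                end ‖ end  match
        case more:
          send[Int] ‖ recv[Int]  match
            send[Int] ‖ recv[Int]  match
              X ‖ X  match
        case data:
          recv[Bool] ‖ send[Bool]  match
            recv[Str] ‖ send[Str]  match
              X ‖ X  match
    case data:
      send[Str] ‖ recv[Str]  match
        select{data,ok} ‖ offer{data,ok}  match label sets agree
          case data:
            offer{ok,err} ‖ select{ok,err}  match label sets agree
              case ok:
                end ‖ end  match
              case err:
                end ‖ end  match
          case ok:
            select{data,ok} ‖ offer{data,ok}  match label sets agree
              case data:
                X ‖ X  match
              case ok:
                end ‖ end  match

YES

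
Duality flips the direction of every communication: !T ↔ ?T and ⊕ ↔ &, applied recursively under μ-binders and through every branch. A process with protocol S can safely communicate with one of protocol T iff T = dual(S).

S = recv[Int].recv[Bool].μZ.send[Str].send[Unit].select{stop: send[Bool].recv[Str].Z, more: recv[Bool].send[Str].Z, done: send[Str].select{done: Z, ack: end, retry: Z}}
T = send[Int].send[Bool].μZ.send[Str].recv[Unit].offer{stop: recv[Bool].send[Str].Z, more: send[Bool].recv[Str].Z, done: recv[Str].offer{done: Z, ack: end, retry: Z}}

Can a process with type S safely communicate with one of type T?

NO

recv[Int] | send[Int]  ✓
  recv[Bool] | send[Bool]  ✓
    μZ | μZ  ✓ (rec unchanged)
      send[Str] | send[Str]  ✗ same direction on both sides — not dual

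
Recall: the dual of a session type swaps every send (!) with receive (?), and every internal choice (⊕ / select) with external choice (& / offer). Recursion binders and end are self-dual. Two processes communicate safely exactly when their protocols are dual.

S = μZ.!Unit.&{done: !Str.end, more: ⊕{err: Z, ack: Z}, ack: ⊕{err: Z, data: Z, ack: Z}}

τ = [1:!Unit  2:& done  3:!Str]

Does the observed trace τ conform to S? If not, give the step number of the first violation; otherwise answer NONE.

@1 !Unit  match  now at &{done: !Str.end, more: ⊕{err: μZ.…, ack: μZ.…}, ack: ⊕{err: μZ.…, data: μZ.…, ack: μZ.…}}
@2 & done  match  now at !Str.end
@3 !Str  match  now at end
all 3 steps conform

NONE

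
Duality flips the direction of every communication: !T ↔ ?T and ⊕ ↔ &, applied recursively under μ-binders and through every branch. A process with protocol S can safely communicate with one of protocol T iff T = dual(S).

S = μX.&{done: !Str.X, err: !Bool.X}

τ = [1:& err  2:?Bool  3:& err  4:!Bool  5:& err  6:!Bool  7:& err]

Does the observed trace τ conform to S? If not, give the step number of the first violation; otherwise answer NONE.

2

[1] & err  ok  now at !Bool.μX.…
[2] got ?Bool, protocol expects !Bool  ✗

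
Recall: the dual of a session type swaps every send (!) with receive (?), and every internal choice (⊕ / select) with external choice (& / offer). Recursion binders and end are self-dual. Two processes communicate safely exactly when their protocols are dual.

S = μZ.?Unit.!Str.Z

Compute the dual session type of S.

μZ.!Unit.?Str.Z

μZ ↦ μZ  (rec unchanged)
  ?Unit ↦ !Unit
    !Str ↦ ?Str
      Z self-dual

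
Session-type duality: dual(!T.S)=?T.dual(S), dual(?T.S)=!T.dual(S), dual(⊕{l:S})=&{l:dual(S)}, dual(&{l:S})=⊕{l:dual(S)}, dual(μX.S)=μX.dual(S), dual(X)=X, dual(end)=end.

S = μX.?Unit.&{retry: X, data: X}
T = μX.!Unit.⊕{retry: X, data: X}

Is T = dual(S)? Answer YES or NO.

YES

μX | μX  match (binder kept)
  ?Unit | !Unit  match
    &{retry,data} | ⊕{retry,data}  match label sets agree
      [retry]
        X | X  match
      [data]
        X | X  match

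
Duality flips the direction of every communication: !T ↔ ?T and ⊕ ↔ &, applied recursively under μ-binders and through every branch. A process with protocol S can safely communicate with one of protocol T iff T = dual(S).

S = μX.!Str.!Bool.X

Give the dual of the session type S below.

μX = μX  (μ self-dual)
  !Str = ?Str
    !Bool = ?Bool
      X self-dual

μX.?Str.?Bool.X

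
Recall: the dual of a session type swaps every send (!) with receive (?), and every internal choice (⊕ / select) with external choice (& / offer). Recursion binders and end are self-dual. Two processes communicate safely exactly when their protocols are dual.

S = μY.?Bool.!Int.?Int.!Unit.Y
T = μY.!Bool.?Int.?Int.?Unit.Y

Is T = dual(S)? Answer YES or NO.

NO

μY | μY  ✓ (binder kept)
  ?Bool | !Bool  ✓
    !Int | ?Int  ✓
      ?Int | ?Int  ✗ same direction on both sides — not dual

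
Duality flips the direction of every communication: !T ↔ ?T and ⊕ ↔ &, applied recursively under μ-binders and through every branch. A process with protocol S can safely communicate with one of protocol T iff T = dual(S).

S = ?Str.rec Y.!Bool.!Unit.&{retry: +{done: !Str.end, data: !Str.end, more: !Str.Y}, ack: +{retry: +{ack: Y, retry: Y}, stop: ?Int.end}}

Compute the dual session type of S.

!Str.rec Y.?Bool.?Unit.+{retry: &{done: ?Str.end, data: ?Str.end, more: ?Str.Y}, ack: &{retry: &{ack: Y, retry: Y}, stop: !Int.end}}

?Str ↦ !Str
  rec Y ↦ rec Y  (μ self-dual)
    !Bool ↦ ?Bool
      !Unit ↦ ?Unit
        &{retry,ack} ↦ +{retry,ack}  (offer→select)
          case retry:
            +{done,data,more} ↦ &{done,data,more}  (select→offer)
              case done:
                !Str ↦ ?Str
                  end ↦ end
              case data:
                !Str ↦ ?Str
                  end ↦ end
              case more:
                !Str ↦ ?Str
                  Y ↦ Y
          case ack:
            +{retry,stop} ↦ &{retry,stop}  (select→offer)
              case retry:
                +{ack,retry} ↦ &{ack,retry}  (select→offer)
                  case ack:
                    Y ↦ Y
                  case retry:
                    Y ↦ Y
              case stop:
                ?Int ↦ !Int
                  end ↦ end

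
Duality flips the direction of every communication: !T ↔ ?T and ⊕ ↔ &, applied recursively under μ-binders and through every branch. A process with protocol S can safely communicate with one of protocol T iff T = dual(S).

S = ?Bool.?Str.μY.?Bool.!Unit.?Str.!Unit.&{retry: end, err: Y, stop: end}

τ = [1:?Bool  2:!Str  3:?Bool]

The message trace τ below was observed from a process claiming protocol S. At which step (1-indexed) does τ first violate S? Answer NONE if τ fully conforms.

[1] ?Bool  match  cont: ?Str.μY.…
[2] got !Str, protocol expects ?Str  ✗

2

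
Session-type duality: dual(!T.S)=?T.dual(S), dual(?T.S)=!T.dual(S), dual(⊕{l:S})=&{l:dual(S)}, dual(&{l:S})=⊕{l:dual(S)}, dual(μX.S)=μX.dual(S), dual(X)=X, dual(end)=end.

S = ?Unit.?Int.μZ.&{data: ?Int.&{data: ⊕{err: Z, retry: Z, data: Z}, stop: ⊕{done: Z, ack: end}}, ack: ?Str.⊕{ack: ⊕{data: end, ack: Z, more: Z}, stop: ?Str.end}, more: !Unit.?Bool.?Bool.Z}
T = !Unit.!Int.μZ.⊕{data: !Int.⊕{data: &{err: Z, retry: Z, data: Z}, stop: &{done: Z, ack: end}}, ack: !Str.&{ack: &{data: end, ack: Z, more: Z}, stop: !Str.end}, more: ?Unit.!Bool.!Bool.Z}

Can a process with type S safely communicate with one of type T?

?Unit vs !Unit  ok
  ?Int vs !Int  ok
    μZ vs μZ  ok (rec unchanged)
      &{data,ack,more} vs ⊕{data,ack,more}  ok same labels
        [data]
          ?Int vs !Int  ok
            &{data,stop} vs ⊕{data,stop}  ok same labels
              [data]
                ⊕{err,retry,data} vs &{err,retry,data}  ok same labels
                  [err]
                    Z vs Z  ok
                  [retry]
                    Z vs Z  ok
                  [data]
                    Z vs Z  ok
              [stop]
                ⊕{done,ack} vs &{done,ack}  ok same labels
                  [done]
                    Z vs Z  ok
                  [ack]
                    end vs end  ok
        [ack]
          ?Str vs !Str  ok
            ⊕{ack,stop} vs &{ack,stop}  ok same labels
              [ack]
                ⊕{data,ack,more} vs &{data,ack,more}  ok same labels
                  [data]
                    end vs end  ok
                  [ack]
                    Z vs Z  ok
                  [more]
                    Z vs Z  ok
              [stop]
                ?Str vs !Str  ok
                  end vs end  ok
        [more]
          !Unit vs ?Unit  ok
            ?Bool vs !Bool  ok
              ?Bool vs !Bool  ok
                Z vs Z  ok

YES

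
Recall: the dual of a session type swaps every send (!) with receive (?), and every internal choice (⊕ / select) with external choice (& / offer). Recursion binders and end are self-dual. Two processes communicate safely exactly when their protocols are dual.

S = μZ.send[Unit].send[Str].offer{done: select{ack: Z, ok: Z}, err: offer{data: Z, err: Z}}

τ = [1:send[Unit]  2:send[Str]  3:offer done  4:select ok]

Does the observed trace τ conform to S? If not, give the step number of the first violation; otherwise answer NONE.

NONE

step 1: send[Unit]  ok  now at send[Str].offer{done: select{ack: μZ.…, ok: μZ.…}, err: offer{data: μZ.…, err: μZ.…}}
step 2: send[Str]  ok  now at offer{done: select{ack: μZ.…, ok: μZ.…}, err: offer{data: μZ.…, err: μZ.…}}
step 3: offer done  ok  now at select{ack: μZ.…, ok: μZ.…}
step 4: select ok  ok  now at μZ.…
all 4 steps conform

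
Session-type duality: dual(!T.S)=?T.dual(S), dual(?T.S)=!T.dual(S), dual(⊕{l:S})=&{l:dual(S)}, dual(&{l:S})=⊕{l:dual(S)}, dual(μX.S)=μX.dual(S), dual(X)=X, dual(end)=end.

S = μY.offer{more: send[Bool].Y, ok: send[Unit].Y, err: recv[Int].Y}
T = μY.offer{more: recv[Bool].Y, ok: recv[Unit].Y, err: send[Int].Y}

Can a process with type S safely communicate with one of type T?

μY | μY  ok (rec unchanged)
  offer{more,ok,err} | offer{more,ok,err}  ✗ choice polarity not flipped — not dual

NO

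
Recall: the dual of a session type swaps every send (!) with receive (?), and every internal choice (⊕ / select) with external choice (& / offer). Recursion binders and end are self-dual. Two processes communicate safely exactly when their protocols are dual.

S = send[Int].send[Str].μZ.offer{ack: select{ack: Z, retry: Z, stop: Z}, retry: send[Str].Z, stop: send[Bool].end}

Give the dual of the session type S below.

send[Int] → recv[Int]
  send[Str] → recv[Str]
    μZ → μZ  (μ self-dual)
      offer{ack,retry,stop} → select{ack,retry,stop}  (offer→select)
        • ack:
          select{ack,retry,stop} → offer{ack,retry,stop}  (internal→external)
            • ack:
              Z self-dual
            • retry:
              Z self-dual
            • stop:
              Z self-dual
        • retry:
          send[Str] → recv[Str]
            Z self-dual
        • stop:
          send[Bool] → recv[Bool]
            end self-dual

recv[Int].recv[Str].μZ.select{ack: offer{ack: Z, retry: Z, stop: Z}, retry: recv[Str].Z, stop: recv[Bool].end}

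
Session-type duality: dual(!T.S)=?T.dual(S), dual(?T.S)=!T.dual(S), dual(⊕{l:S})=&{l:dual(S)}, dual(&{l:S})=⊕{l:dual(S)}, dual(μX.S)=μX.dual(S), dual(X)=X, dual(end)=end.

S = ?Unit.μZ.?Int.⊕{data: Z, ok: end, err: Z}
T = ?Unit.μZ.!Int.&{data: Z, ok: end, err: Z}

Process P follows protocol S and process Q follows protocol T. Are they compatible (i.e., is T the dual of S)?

NO

?Unit | ?Unit  ✗ same direction on both sides — not dual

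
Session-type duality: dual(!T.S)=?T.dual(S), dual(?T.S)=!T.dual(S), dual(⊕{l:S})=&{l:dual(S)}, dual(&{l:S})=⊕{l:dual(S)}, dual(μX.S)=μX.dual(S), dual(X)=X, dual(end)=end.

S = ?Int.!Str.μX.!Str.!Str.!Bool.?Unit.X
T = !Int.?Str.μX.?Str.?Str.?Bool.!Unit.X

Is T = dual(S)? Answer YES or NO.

?Int ‖ !Int  ok
  !Str ‖ ?Str  ok
    μX ‖ μX  ok (binder kept)
      !Str ‖ ?Str  ok
        !Str ‖ ?Str  ok
          !Bool ‖ ?Bool  ok
            ?Unit ‖ !Unit  ok
              X ‖ X  ok

YES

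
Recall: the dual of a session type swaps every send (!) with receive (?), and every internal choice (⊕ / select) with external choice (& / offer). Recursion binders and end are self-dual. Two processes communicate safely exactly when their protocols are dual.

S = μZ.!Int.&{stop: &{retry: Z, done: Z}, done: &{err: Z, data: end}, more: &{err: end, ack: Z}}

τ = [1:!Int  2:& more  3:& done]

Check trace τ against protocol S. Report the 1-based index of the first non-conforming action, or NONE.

3

step 1: !Int  ✓  state: &{stop: &{retry: μZ.…, done: μZ.…}, done: &{err: μZ.…, data: end}, more: &{err: end, ack: μZ.…}}
step 2: & more  ✓  state: &{err: end, ack: μZ.…}
step 3: got & done, protocol expects & err or & ack  ✗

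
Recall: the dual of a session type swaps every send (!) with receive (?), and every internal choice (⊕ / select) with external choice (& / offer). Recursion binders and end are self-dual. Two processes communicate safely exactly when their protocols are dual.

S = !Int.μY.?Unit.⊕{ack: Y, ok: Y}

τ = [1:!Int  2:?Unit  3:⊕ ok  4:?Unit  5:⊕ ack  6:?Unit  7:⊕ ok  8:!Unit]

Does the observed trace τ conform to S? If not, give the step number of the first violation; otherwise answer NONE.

8

step 1: !Int  ✓  residual = μY.…
step 2: ?Unit  ✓  residual = ⊕{ack: μY.…, ok: μY.…}
step 3: ⊕ ok  ✓  residual = μY.…
step 4: ?Unit  ✓  residual = ⊕{ack: μY.…, ok: μY.…}
step 5: ⊕ ack  ✓  residual = μY.…
step 6: ?Unit  ✓  residual = ⊕{ack: μY.…, ok: μY.…}
step 7: ⊕ ok  ✓  residual = μY.…
step 8: got !Unit, protocol expects ?Unit  ✗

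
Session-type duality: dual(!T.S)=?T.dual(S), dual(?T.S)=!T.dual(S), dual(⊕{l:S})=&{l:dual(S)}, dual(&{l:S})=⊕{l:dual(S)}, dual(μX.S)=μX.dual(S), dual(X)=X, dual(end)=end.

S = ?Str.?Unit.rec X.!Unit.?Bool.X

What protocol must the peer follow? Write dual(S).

!Str.!Unit.rec X.?Unit.!Bool.X

?Str → !Str
  ?Unit → !Unit
    rec X → rec X  (μ self-dual)
      !Unit → ?Unit
        ?Bool → !Bool
          X ↦ X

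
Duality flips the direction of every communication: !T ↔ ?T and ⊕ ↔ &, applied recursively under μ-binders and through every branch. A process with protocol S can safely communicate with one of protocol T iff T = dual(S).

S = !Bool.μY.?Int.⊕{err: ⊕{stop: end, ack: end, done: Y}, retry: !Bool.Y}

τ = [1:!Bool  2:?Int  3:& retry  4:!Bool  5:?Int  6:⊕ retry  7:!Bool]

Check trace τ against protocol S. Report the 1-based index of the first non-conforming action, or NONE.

[1] !Bool  ok  residual = μY.…
[2] ?Int  ok  residual = ⊕{err: ⊕{stop: end, ack: end, done: μY.…}, retry: !Bool.μY.…}
[3] got & retry, protocol expects ⊕ err or ⊕ retry  ✗

3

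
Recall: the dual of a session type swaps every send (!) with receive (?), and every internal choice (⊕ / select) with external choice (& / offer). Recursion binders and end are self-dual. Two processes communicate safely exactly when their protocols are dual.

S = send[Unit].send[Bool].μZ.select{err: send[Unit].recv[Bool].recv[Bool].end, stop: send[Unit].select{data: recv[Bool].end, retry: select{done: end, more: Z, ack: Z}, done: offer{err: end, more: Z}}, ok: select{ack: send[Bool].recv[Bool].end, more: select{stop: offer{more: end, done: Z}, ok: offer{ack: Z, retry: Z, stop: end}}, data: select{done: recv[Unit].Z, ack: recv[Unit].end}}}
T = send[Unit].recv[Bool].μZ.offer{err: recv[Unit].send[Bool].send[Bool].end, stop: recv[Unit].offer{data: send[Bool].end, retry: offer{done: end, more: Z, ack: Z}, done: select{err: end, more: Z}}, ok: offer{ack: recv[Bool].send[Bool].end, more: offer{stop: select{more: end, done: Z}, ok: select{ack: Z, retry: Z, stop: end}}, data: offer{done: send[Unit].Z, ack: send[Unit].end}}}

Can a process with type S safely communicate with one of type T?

NO

send[Unit] ‖ send[Unit]  ✗ same direction on both sides — not dual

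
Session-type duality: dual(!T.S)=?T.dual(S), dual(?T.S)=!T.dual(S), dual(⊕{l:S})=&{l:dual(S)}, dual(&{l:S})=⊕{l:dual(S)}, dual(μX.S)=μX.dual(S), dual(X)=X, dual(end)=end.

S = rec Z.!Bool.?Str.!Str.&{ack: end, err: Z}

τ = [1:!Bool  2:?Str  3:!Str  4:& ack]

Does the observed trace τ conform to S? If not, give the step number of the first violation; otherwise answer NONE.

NONE

@1 !Bool  ok  cont: ?Str.!Str.&{ack: end, err: rec Z.…}
@2 ?Str  ok  cont: !Str.&{ack: end, err: rec Z.…}
@3 !Str  ok  cont: &{ack: end, err: rec Z.…}
@4 & ack  ok  cont: end
τ conforms to S (length 4)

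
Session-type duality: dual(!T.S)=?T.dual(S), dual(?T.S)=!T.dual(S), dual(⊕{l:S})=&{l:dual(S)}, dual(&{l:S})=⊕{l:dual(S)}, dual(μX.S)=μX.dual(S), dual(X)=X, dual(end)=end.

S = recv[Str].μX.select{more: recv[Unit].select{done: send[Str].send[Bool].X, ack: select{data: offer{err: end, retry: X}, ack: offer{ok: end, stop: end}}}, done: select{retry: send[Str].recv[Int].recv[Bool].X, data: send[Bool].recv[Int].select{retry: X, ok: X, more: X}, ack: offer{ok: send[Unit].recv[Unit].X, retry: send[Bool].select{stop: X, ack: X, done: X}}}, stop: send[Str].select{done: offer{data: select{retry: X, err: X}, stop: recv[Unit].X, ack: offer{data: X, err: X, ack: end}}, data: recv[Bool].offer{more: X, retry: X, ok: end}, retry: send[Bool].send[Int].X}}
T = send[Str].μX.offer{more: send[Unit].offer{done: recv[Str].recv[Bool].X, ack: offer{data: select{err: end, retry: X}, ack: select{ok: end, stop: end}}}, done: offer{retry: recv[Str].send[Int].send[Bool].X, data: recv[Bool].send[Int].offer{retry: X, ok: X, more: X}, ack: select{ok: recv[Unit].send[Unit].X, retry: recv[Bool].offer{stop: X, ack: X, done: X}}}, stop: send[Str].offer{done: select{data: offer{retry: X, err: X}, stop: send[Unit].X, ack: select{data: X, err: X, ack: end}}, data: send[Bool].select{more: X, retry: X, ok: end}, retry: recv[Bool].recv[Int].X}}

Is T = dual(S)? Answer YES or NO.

NO

recv[Str] vs send[Str]  ok
  μX vs μX  ok (binder kept)
    select{more,done,stop} vs offer{more,done,stop}  ok label sets agree
      • more:
        recv[Unit] vs send[Unit]  ok
          select{done,ack} vs offer{done,ack}  ok label sets agree
            • done:
              send[Str] vs recv[Str]  ok
                send[Bool] vs recv[Bool]  ok
                  X vs X  ok
            • ack:
              select{data,ack} vs offer{data,ack}  ok label sets agree
                • data:
                  offer{err,retry} vs select{err,retry}  ok label sets agree
                    • err:
                      end vs end  ok
                    • retry:
                      X vs X  ok
                • ack:
                  offer{ok,stop} vs select{ok,stop}  ok label sets agree
                    • ok:
                      end vs end  ok
                    • stop:
                      end vs end  ok
      • done:
        select{retry,data,ack} vs offer{retry,data,ack}  ok label sets agree
          • retry:
            send[Str] vs recv[Str]  ok
              recv[Int] vs send[Int]  ok
                recv[Bool] vs send[Bool]  ok
                  X vs X  ok
          • data:
            send[Bool] vs recv[Bool]  ok
              recv[Int] vs send[Int]  ok
                select{retry,ok,more} vs offer{retry,ok,more}  ok label sets agree
                  • retry:
                    X vs X  ok
                  • ok:
                    X vs X  ok
                  • more:
                    X vs X  ok
          • ack:
            offer{ok,retry} vs select{ok,retry}  ok label sets agree
              • ok:
                send[Unit] vs recv[Unit]  ok
                  recv[Unit] vs send[Unit]  ok
                    X vs X  ok
              • retry:
                send[Bool] vs recv[Bool]  ok
                  select{stop,ack,done} vs offer{stop,ack,done}  ok label sets agree
                    • stop:
                      X vs X  ok
                    • ack:
                      X vs X  ok
                    • done:
                      X vs X  ok
      • stop:
        send[Str] vs send[Str]  ✗ same direction on both sides — not dual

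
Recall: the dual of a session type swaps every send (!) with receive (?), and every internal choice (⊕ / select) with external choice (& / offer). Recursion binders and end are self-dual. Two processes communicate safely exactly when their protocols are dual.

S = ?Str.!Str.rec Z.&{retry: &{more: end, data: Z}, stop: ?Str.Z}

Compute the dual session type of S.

?Str = !Str
  !Str = ?Str
    rec Z = rec Z  (μ self-dual)
      &{retry,stop} = +{retry,stop}  (external→internal)
        case retry:
          &{more,data} = +{more,data}  (external→internal)
            case more:
              end self-dual
            case data:
              Z self-dual
        case stop:
          ?Str = !Str
            Z self-dual

!Str.?Str.rec Z.+{retry: +{more: end, data: Z}, stop: !Str.Z}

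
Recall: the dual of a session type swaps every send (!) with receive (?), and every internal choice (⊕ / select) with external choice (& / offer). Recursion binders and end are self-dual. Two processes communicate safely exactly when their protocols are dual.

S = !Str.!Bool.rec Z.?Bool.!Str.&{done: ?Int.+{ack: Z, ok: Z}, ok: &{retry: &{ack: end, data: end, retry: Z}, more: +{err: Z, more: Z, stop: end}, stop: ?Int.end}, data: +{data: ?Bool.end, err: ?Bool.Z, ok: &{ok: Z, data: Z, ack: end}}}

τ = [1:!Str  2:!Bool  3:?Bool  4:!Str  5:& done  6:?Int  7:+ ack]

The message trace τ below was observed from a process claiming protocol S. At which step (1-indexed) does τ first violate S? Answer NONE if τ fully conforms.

@1 !Str  match  now at !Bool.rec Z.…
@2 !Bool  match  now at rec Z.…
@3 ?Bool  match  now at !Str.&{done: ?Int.+{ack: rec Z.…, ok: rec Z.…}, ok: &{retry: &{ack: end, data: end, retry: rec Z.…}, more: +{err: rec Z.…, more: rec Z.…, stop: end}, stop: ?Int.end}, data: +{data: ?Bool.end, err: ?Bool.rec Z.…, ok: &{ok: rec Z.…, data: rec Z.…, ack: end}}}
@4 !Str  match  now at &{done: ?Int.+{ack: rec Z.…, ok: rec Z.…}, ok: &{retry: &{ack: end, data: end, retry: rec Z.…}, more: +{err: rec Z.…, more: rec Z.…, stop: end}, stop: ?Int.end}, data: +{data: ?Bool.end, err: ?Bool.rec Z.…, ok: &{ok: rec Z.…, data: rec Z.…, ack: end}}}
@5 & done  match  now at ?Int.+{ack: rec Z.…, ok: rec Z.…}
@6 ?Int  match  now at +{ack: rec Z.…, ok: rec Z.…}
@7 + ack  match  now at rec Z.…
all 7 steps conform

NONE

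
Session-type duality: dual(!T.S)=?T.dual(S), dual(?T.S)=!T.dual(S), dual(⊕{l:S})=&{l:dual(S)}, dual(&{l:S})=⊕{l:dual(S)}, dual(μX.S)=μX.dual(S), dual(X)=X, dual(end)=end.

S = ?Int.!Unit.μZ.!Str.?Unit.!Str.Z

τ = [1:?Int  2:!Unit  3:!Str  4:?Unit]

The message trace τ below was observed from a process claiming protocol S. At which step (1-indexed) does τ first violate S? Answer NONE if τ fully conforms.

NONE

step 1: ?Int  match  cont: !Unit.μZ.…
step 2: !Unit  match  cont: μZ.…
step 3: !Str  match  cont: ?Unit.!Str.μZ.…
step 4: ?Unit  match  cont: !Str.μZ.…
all 4 steps conform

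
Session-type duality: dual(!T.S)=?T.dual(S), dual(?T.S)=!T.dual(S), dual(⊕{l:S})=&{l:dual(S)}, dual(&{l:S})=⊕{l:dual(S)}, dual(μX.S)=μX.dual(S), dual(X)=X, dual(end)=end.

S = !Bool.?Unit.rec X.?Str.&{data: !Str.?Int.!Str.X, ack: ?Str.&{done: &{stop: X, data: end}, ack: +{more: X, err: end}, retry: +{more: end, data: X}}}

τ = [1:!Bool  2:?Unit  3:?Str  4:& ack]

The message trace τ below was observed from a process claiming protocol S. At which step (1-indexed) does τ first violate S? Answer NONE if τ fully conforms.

@1 !Bool  match  state: ?Unit.rec X.…
@2 ?Unit  match  state: rec X.…
@3 ?Str  match  state: &{data: !Str.?Int.!Str.rec X.…, ack: ?Str.&{done: &{stop: rec X.…, data: end}, ack: +{more: rec X.…, err: end}, retry: +{more: end, data: rec X.…}}}
@4 & ack  match  state: ?Str.&{done: &{stop: rec X.…, data: end}, ack: +{more: rec X.…, err: end}, retry: +{more: end, data: rec X.…}}
all 4 steps conform

NONE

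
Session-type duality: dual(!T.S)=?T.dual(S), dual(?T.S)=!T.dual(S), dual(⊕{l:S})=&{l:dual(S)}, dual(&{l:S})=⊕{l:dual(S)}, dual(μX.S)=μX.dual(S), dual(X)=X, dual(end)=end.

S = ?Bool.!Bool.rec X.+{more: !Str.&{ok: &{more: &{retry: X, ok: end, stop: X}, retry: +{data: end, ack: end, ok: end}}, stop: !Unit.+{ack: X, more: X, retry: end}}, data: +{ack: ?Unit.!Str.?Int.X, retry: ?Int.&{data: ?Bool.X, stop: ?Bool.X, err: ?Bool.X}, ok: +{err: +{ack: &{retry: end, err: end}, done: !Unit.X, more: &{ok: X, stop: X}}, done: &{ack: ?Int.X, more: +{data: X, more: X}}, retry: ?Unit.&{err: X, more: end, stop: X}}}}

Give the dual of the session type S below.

!Bool.?Bool.rec X.&{more: ?Str.+{ok: +{more: +{retry: X, ok: end, stop: X}, retry: &{data: end, ack: end, ok: end}}, stop: ?Unit.&{ack: X, more: X, retry: end}}, data: &{ack: !Unit.?Str.!Int.X, retry: !Int.+{data: !Bool.X, stop: !Bool.X, err: !Bool.X}, ok: &{err: &{ack: +{retry: end, err: end}, done: ?Unit.X, more: +{ok: X, stop: X}}, done: +{ack: !Int.X, more: &{data: X, more: X}}, retry: !Unit.+{err: X, more: end, stop: X}}}}

?Bool → !Bool
  !Bool → ?Bool
    rec X → rec X  (binder kept)
      +{more,data} → &{more,data}  (⊕→&)
        • more:
          !Str → ?Str
            &{ok,stop} → +{ok,stop}  (&→⊕)
              • ok:
                &{more,retry} → +{more,retry}  (&→⊕)
                  • more:
                    &{retry,ok,stop} → +{retry,ok,stop}  (&→⊕)
                      • retry:
                        X ↦ X
                      • ok:
                        end ↦ end
                      • stop:
                        X ↦ X
                  • retry:
                    +{data,ack,ok} → &{data,ack,ok}  (⊕→&)
                      • data:
                        end ↦ end
                      • ack:
                        end ↦ end
                      • ok:
                        end ↦ end
              • stop:
                !Unit → ?Unit
                  +{ack,more,retry} → &{ack,more,retry}  (⊕→&)
                    • ack:
                      X ↦ X
                    • more:
                      X ↦ X
                    • retry:
                      end ↦ end
        • data:
          +{ack,retry,ok} → &{ack,retry,ok}  (⊕→&)
            • ack:
              ?Unit → !Unit
                !Str → ?Str
                  ?Int → !Int
                    X ↦ X
            • retry:
              ?Int → !Int
                &{data,stop,err} → +{data,stop,err}  (&→⊕)
                  • data:
                    ?Bool → !Bool
                      X ↦ X
                  • stop:
                    ?Bool → !Bool
                      X ↦ X
                  • err:
                    ?Bool → !Bool
                      X ↦ X
            • ok:
              +{err,done,retry} → &{err,done,retry}  (⊕→&)
                • err:
                  +{ack,done,more} → &{ack,done,more}  (⊕→&)
                    • ack:
                      &{retry,err} → +{retry,err}  (&→⊕)
                        • retry:
                          end ↦ end
                        • err:
                          end ↦ end
                    • done:
                      !Unit → ?Unit
                        X ↦ X
                    • more:
                      &{ok,stop} → +{ok,stop}  (&→⊕)
                        • ok:
                          X ↦ X
                        • stop:
                          X ↦ X
                • done:
                  &{ack,more} → +{ack,more}  (&→⊕)
                    • ack:
                      ?Int → !Int
                        X ↦ X
                    • more:
                      +{data,more} → &{data,more}  (⊕→&)
                        • data:
                          X ↦ X
                        • more:
                          X ↦ X
                • retry:
                  ?Unit → !Unit
                    &{err,more,stop} → +{err,more,stop}  (&→⊕)
                      • err:
                        X ↦ X
                      • more:
                        end ↦ end
                      • stop:
                        X ↦ X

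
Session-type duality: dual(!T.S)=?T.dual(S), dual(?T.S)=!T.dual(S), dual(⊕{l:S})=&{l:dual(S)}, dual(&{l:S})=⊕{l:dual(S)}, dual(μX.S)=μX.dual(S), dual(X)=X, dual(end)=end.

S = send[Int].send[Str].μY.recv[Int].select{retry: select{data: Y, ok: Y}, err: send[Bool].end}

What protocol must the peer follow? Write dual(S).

send[Int] = recv[Int]
  send[Str] = recv[Str]
    μY = μY  (rec unchanged)
      recv[Int] = send[Int]
        select{retry,err} = offer{retry,err}  (internal→external)
          [retry]
            select{data,ok} = offer{data,ok}  (internal→external)
              [data]
                Y self-dual
              [ok]
                Y self-dual
          [err]
            send[Bool] = recv[Bool]
              end self-dual

recv[Int].recv[Str].μY.send[Int].offer{retry: offer{data: Y, ok: Y}, err: recv[Bool].end}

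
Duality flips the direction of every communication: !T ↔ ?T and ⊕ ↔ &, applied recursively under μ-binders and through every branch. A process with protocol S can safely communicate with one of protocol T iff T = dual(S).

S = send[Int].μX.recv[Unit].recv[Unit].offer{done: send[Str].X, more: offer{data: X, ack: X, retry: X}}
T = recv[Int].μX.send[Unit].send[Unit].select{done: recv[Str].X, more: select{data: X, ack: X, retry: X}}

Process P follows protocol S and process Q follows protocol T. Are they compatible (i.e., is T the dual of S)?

send[Int] ‖ recv[Int]  match
  μX ‖ μX  match (binder kept)
    recv[Unit] ‖ send[Unit]  match
      recv[Unit] ‖ send[Unit]  match
        offer{done,more} ‖ select{done,more}  match same labels
          [done]
            send[Str] ‖ recv[Str]  match
              X ‖ X  match
          [more]
            offer{data,ack,retry} ‖ select{data,ack,retry}  match same labels
              [data]
                X ‖ X  match
              [ack]
                X ‖ X  match
              [retry]
                X ‖ X  match

YES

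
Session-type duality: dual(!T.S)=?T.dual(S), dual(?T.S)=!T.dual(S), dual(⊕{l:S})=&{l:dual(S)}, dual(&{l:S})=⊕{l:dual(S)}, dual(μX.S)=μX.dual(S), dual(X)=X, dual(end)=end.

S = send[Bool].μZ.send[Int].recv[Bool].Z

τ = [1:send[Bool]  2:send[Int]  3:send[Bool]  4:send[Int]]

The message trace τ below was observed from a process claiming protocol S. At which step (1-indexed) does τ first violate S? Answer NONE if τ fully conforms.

step 1: send[Bool]  ok  state: μZ.…
step 2: send[Int]  ok  state: recv[Bool].μZ.…
step 3: got send[Bool], protocol expects recv[Bool]  ✗

3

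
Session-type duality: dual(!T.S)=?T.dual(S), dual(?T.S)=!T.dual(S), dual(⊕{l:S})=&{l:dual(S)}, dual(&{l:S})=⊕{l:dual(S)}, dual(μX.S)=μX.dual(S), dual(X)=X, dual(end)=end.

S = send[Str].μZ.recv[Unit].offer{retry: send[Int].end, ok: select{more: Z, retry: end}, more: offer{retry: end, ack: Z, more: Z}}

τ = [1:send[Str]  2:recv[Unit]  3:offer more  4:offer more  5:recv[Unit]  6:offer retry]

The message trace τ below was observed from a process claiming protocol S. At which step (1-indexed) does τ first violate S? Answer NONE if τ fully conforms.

NONE

step 1: send[Str]  ok  residual = μZ.…
step 2: recv[Unit]  ok  residual = offer{retry: send[Int].end, ok: select{more: μZ.…, retry: end}, more: offer{retry: end, ack: μZ.…, more: μZ.…}}
step 3: offer more  ok  residual = offer{retry: end, ack: μZ.…, more: μZ.…}
step 4: offer more  ok  residual = μZ.…
step 5: recv[Unit]  ok  residual = offer{retry: send[Int].end, ok: select{more: μZ.…, retry: end}, more: offer{retry: end, ack: μZ.…, more: μZ.…}}
step 6: offer retry  ok  residual = send[Int].end
all 6 steps conform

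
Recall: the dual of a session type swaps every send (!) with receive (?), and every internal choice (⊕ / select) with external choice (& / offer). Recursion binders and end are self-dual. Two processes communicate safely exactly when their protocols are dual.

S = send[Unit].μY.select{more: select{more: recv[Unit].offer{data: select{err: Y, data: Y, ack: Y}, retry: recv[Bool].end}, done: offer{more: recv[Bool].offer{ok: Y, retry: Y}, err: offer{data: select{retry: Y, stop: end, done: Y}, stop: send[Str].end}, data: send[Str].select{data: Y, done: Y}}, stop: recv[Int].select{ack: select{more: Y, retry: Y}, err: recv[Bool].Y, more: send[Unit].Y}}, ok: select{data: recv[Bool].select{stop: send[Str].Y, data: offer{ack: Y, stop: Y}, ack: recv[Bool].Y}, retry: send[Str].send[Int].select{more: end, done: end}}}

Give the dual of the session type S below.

recv[Unit].μY.offer{more: offer{more: send[Unit].select{data: offer{err: Y, data: Y, ack: Y}, retry: send[Bool].end}, done: select{more: send[Bool].select{ok: Y, retry: Y}, err: select{data: offer{retry: Y, stop: end, done: Y}, stop: recv[Str].end}, data: recv[Str].offer{data: Y, done: Y}}, stop: send[Int].offer{ack: offer{more: Y, retry: Y}, err: send[Bool].Y, more: recv[Unit].Y}}, ok: offer{data: send[Bool].offer{stop: recv[Str].Y, data: select{ack: Y, stop: Y}, ack: send[Bool].Y}, retry: recv[Str].recv[Int].offer{more: end, done: end}}}

send[Unit] → recv[Unit]
  μY → μY  (μ self-dual)
    select{more,ok} → offer{more,ok}  (⊕→&)
      [more]
        select{more,done,stop} → offer{more,done,stop}  (⊕→&)
          [more]
            recv[Unit] → send[Unit]
              offer{data,retry} → select{data,retry}  (offer→select)
                [data]
                  select{err,data,ack} → offer{err,data,ack}  (⊕→&)
                    [err]
                      dual(Y) = Y
                    [data]
                      dual(Y) = Y
                    [ack]
                      dual(Y) = Y
                [retry]
                  recv[Bool] → send[Bool]
                    dual(end) = end
          [done]
            offer{more,err,data} → select{more,err,data}  (offer→select)
              [more]
                recv[Bool] → send[Bool]
                  offer{ok,retry} → select{ok,retry}  (offer→select)
                    [ok]
                      dual(Y) = Y
                    [retry]
                      dual(Y) = Y
              [err]
                offer{data,stop} → select{data,stop}  (offer→select)
                  [data]
                    select{retry,stop,done} → offer{retry,stop,done}  (⊕→&)
                      [retry]
                        dual(Y) = Y
                      [stop]
                        dual(end) = end
                      [done]
                        dual(Y) = Y
                  [stop]
                    send[Str] → recv[Str]
                      dual(end) = end
              [data]
                send[Str] → recv[Str]
                  select{data,done} → offer{data,done}  (⊕→&)
                    [data]
                      dual(Y) = Y
                    [done]
                      dual(Y) = Y
          [stop]
            recv[Int] → send[Int]
              select{ack,err,more} → offer{ack,err,more}  (⊕→&)
                [ack]
                  select{more,retry} → offer{more,retry}  (⊕→&)
                    [more]
                      dual(Y) = Y
                    [retry]
                      dual(Y) = Y
                [err]
                  recv[Bool] → send[Bool]
                    dual(Y) = Y
                [more]
                  send[Unit] → recv[Unit]
                    dual(Y) = Y
      [ok]
        select{data,retry} → offer{data,retry}  (⊕→&)
          [data]
            recv[Bool] → send[Bool]
              select{stop,data,ack} → offer{stop,data,ack}  (⊕→&)
                [stop]
                  send[Str] → recv[Str]
                    dual(Y) = Y
                [data]
                  offer{ack,stop} → select{ack,stop}  (offer→select)
                    [ack]
                      dual(Y) = Y
                    [stop]
                      dual(Y) = Y
                [ack]
                  recv[Bool] → send[Bool]
                    dual(Y) = Y
          [retry]
            send[Str] → recv[Str]
              send[Int] → recv[Int]
                select{more,done} → offer{more,done}  (⊕→&)
                  [more]
                    dual(end) = end
                  [done]
                    dual(end) = end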